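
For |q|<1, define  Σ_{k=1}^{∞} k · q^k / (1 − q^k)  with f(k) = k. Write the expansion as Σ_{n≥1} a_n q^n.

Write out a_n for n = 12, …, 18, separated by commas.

n=12: 12·1 6·2 4·3 3·4 2·6 1·12  f→[12+6+4+3+2+1]=28
n=13: 13·1 1·13  f→[13+1]=14
[q^14] f(14)=14,f(7)=7,f(2)=2,f(1)=1 ⇒ 24
n=15: 15·1 5·3 3·5 1·15  f→[15+5+3+1]=24
[q^16] f(1)=1,f(2)=2,f(4)=4,f(8)=8,f(16)=16 ⇒ 31
n=17: 17·1 1·17  f→[17+1]=18
n=18: 1·18 2·9 3·6 6·3 9·2 18·1  f→[1+2+3+6+9+18]=39

28, 14, 24, 24, 31, 18, 39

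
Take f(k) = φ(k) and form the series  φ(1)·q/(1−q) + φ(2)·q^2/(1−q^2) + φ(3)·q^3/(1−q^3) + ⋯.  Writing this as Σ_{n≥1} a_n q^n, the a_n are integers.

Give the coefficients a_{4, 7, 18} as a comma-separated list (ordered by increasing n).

d|4:{4,2,1}  Σφ=2+1+1=4
[q^7] φ(7)=6,φ(1)=1 ⇒ 7
[q^18] φ(1)=1,φ(2)=1,φ(3)=2,φ(6)=2,φ(9)=6,φ(18)=6 ⇒ 18

4, 7, 18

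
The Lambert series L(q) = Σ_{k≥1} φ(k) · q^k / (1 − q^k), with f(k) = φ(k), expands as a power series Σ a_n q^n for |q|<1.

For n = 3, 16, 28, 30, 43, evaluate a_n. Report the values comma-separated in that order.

[q^3] φ(1)=1,φ(3)=2 ⇒ 3
d|16:{1,2,4,8,16}  Σφ=1+1+2+4+8=16
d|28:{28,14,7,4,2,1}  Σφ=12+6+6+2+1+1=28
[q^30] φ(1)=1,φ(2)=1,φ(3)=2,φ(5)=4,φ(6)=2,φ(10)=4,φ(15)=8,φ(30)=8 ⇒ 30
d|43:{43,1}  Σφ=42+1=43

3, 16, 28, 30, 43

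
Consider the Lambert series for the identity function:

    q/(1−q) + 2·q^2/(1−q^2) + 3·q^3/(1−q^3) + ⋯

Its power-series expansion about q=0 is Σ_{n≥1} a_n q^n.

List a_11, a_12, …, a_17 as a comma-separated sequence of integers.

12, 28, 14, 24, 24, 31, 18

q^11  k|11↦f(k): 11:11 1:1  a_11=12
q^12  k|12↦f(k): 1:1 2:2 3:3 4:4 6:6 12:12  a_12=28
n=13: 1·13 13·1  f→[1+13]=14
d|14:{1,2,7,14}  Σf=1+2+7+14=24
[q^15] f(1)=1,f(3)=3,f(5)=5,f(15)=15 ⇒ 24
[q^16] f(1)=1,f(2)=2,f(4)=4,f(8)=8,f(16)=16 ⇒ 31
n=17: 17·1 1·17  f→[17+1]=18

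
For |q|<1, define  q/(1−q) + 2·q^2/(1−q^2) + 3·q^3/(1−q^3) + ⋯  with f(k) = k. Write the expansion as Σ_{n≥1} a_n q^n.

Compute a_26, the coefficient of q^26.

a_26 = 42

q^26  k|26↦f(k): 26:26 13:13 2:2 1:1  a_26=42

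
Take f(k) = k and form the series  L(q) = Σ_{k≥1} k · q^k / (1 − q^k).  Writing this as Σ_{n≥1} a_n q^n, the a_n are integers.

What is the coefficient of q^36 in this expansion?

a_36 = 91

n=36: 36·1 18·2 12·3 9·4 6·6 4·9 3·12 2·18 1·36  f→[36+18+12+9+6+4+3+2+1]=91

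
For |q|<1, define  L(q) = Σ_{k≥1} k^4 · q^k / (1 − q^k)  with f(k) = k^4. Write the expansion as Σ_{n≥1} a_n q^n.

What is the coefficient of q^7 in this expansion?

a_7 = 2402

[q^7] f(7)=2401,f(1)=1 ⇒ 2402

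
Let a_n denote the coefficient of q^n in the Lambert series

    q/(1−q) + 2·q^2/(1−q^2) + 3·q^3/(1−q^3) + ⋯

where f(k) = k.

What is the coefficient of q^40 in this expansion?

n=40: 40·1 20·2 10·4 8·5 5·8 4·10 2·20 1·40  f→[40+20+10+8+5+4+2+1]=90

a_40 = 90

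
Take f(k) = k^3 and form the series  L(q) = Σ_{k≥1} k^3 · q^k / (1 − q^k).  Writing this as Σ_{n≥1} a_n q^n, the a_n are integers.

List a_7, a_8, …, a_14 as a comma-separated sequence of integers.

344, 585, 757, 1134, 1332, 2044, 2198, 3096

q^7  k|7↦f(k): 1:1 7:343  a_7=344
d|8:{1,2,4,8}  Σf=1+8+64+512=585
n=9: 9·1 3·3 1·9  f→[729+27+1]=757
q^10  k|10↦f(k): 10:1000 5:125 2:8 1:1  a_10=1134
q^11  k|11↦f(k): 11:1331 1:1  a_11=1332
[q^12] f(12)=1728,f(6)=216,f(4)=64,f(3)=27,f(2)=8,f(1)=1 ⇒ 2044
q^13  k|13↦f(k): 13:2197 1:1  a_13=2198
d|14:{1,2,7,14}  Σf=1+8+343+2744=3096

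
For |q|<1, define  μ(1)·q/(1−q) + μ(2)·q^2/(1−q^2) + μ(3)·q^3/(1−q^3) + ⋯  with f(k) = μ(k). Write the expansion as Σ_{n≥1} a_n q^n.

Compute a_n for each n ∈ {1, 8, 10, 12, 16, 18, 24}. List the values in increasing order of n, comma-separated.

1, 0, 0, 0, 0, 0, 0

[q^1] μ(1)=1 ⇒ 1
n=8: 1·8 2·4 4·2 8·1  μ→[1+(-1)+0+0]=0
n=10: 10·1 5·2 2·5 1·10  μ→[1+(-1)+(-1)+1]=0
q^12  k|12↦μ(k): 1:1 2:-1 3:-1 4:0 6:1 12:0  a_12=0
q^16  k|16↦μ(k): 1:1 2:-1 4:0 8:0 16:0  a_16=0
n=18: 18·1 9·2 6·3 3·6 2·9 1·18  μ→[0+0+1+(-1)+(-1)+1]=0
n=24: 24·1 12·2 8·3 6·4 4·6 3·8 2·12 1·24  μ→[0+0+0+1+0+(-1)+(-1)+1]=0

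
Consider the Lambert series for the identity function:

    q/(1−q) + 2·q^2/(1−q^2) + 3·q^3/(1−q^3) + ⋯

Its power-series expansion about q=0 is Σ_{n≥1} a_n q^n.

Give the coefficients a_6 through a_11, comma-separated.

12, 8, 15, 13, 18, 12

[q^6] f(6)=6,f(3)=3,f(2)=2,f(1)=1 ⇒ 12
q^7  k|7↦f(k): 7:7 1:1  a_7=8
n=8: 8·1 4·2 2·4 1·8  f→[8+4+2+1]=15
q^9  k|9↦f(k): 9:9 3:3 1:1  a_9=13
[q^10] f(10)=10,f(5)=5,f(2)=2,f(1)=1 ⇒ 18
[q^11] f(1)=1,f(11)=11 ⇒ 12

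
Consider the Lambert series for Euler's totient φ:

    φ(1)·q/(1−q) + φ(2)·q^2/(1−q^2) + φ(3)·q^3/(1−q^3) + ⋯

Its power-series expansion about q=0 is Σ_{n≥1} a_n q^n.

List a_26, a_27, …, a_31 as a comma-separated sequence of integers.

q^26  k|26↦φ(k): 1:1 2:1 13:12 26:12  a_26=26
n=27: 1·27 3·9 9·3 27·1  φ→[1+2+6+18]=27
n=28: 28·1 14·2 7·4 4·7 2·14 1·28  φ→[12+6+6+2+1+1]=28
q^29  k|29↦φ(k): 29:28 1:1  a_29=29
q^30  k|30↦φ(k): 1:1 2:1 3:2 5:4 6:2 10:4 15:8 30:8  a_30=30
q^31  k|31↦φ(k): 31:30 1:1  a_31=31

26, 27, 28, 29, 30, 31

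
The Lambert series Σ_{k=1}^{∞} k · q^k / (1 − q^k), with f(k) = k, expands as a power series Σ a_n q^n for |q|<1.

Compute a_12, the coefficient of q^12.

a_12 = 28

n=12: 12·1 6·2 4·3 3·4 2·6 1·12  f→[12+6+4+3+2+1]=28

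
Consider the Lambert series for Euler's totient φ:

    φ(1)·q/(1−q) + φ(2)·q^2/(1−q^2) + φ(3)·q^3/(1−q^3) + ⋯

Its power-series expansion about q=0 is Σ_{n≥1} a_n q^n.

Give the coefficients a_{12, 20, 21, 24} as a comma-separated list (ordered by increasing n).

n=12: 1·12 2·6 3·4 4·3 6·2 12·1  φ→[1+1+2+2+2+4]=12
n=20: 1·20 2·10 4·5 5·4 10·2 20·1  φ→[1+1+2+4+4+8]=20
n=21: 21·1 7·3 3·7 1·21  φ→[12+6+2+1]=21
n=24: 24·1 12·2 8·3 6·4 4·6 3·8 2·12 1·24  φ→[8+4+4+2+2+2+1+1]=24

12, 20, 21, 24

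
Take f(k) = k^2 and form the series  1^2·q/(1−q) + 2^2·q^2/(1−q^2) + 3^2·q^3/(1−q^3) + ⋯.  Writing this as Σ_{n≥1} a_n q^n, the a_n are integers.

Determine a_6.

n=6: 6·1 3·2 2·3 1·6  f→[36+9+4+1]=50

a_6 = 50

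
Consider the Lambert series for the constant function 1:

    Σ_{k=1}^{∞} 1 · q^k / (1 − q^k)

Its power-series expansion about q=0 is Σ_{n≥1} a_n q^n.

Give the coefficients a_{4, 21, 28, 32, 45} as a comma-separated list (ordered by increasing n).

d|4:{1,2,4}  Σf=1+1+1=3
q^21  k|21↦f(k): 21:1 7:1 3:1 1:1  a_21=4
d|28:{28,14,7,4,2,1}  Σf=1+1+1+1+1+1=6
q^32  k|32↦f(k): 1:1 2:1 4:1 8:1 16:1 32:1  a_32=6
n=45: 1·45 3·15 5·9 9·5 15·3 45·1  f→[1+1+1+1+1+1]=6

3, 4, 6, 6, 6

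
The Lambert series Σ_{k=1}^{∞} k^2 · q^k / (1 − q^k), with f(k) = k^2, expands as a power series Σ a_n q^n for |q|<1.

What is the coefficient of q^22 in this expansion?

n=22: 1·22 2·11 11·2 22·1  f→[1+4+121+484]=610

a_22 = 610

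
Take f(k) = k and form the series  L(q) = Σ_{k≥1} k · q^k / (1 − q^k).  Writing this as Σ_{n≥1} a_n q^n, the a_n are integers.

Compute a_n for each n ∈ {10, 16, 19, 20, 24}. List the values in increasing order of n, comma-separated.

n=10: 1·10 2·5 5·2 10·1  f→[1+2+5+10]=18
q^16  k|16↦f(k): 16:16 8:8 4:4 2:2 1:1  a_16=31
n=19: 19·1 1·19  f→[19+1]=20
n=20: 20·1 10·2 5·4 4·5 2·10 1·20  f→[20+10+5+4+2+1]=42
q^24  k|24↦f(k): 1:1 2:2 3:3 4:4 6:6 8:8 12:12 24:24  a_24=60

18, 31, 20, 42, 60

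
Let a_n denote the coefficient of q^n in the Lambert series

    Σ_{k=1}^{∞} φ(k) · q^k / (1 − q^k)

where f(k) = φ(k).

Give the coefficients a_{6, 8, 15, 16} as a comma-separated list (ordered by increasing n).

[q^6] φ(6)=2,φ(3)=2,φ(2)=1,φ(1)=1 ⇒ 6
n=8: 8·1 4·2 2·4 1·8  φ→[4+2+1+1]=8
q^15  k|15↦φ(k): 1:1 3:2 5:4 15:8  a_15=15
[q^16] φ(16)=8,φ(8)=4,φ(4)=2,φ(2)=1,φ(1)=1 ⇒ 16

6, 8, 15, 16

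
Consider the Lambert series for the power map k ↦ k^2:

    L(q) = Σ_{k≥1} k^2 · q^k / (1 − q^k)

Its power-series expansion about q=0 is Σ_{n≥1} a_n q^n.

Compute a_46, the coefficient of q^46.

n=46: 1·46 2·23 23·2 46·1  f→[1+4+529+2116]=2650

a_46 = 2650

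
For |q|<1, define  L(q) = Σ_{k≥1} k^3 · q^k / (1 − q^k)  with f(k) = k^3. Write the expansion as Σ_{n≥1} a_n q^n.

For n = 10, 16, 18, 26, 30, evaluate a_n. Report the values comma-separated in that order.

1134, 4681, 6813, 19782, 31752

[q^10] f(10)=1000,f(5)=125,f(2)=8,f(1)=1 ⇒ 1134
d|16:{1,2,4,8,16}  Σf=1+8+64+512+4096=4681
q^18  k|18↦f(k): 18:5832 9:729 6:216 3:27 2:8 1:1  a_18=6813
q^26  k|26↦f(k): 26:17576 13:2197 2:8 1:1  a_26=19782
q^30  k|30↦f(k): 1:1 2:8 3:27 5:125 6:216 10:1000 15:3375 30:27000  a_30=31752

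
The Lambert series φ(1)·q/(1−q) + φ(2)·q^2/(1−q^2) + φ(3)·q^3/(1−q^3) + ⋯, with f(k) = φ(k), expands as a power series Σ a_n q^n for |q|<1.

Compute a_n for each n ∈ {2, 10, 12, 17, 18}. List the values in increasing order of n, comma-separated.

q^2  k|2↦φ(k): 2:1 1:1  a_2=2
n=10: 10·1 5·2 2·5 1·10  φ→[4+4+1+1]=10
q^12  k|12↦φ(k): 1:1 2:1 3:2 4:2 6:2 12:4  a_12=12
q^17  k|17↦φ(k): 17:16 1:1  a_17=17
[q^18] φ(1)=1,φ(2)=1,φ(3)=2,φ(6)=2,φ(9)=6,φ(18)=6 ⇒ 18

2, 10, 12, 17, 18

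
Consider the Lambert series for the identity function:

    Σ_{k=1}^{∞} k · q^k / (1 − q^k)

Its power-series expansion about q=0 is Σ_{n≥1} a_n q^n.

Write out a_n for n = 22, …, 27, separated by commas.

36, 24, 60, 31, 42, 40

q^22  k|22↦f(k): 22:22 11:11 2:2 1:1  a_22=36
[q^23] f(1)=1,f(23)=23 ⇒ 24
d|24:{1,2,3,4,6,8,12,24}  Σf=1+2+3+4+6+8+12+24=60
[q^25] f(25)=25,f(5)=5,f(1)=1 ⇒ 31
n=26: 1·26 2·13 13·2 26·1  f→[1+2+13+26]=42
d|27:{1,3,9,27}  Σf=1+3+9+27=40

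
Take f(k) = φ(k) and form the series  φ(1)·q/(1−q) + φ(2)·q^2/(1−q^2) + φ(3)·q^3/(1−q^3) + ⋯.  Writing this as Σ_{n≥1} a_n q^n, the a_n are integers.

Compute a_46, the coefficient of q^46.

d|46:{46,23,2,1}  Σφ=22+22+1+1=46

a_46 = 46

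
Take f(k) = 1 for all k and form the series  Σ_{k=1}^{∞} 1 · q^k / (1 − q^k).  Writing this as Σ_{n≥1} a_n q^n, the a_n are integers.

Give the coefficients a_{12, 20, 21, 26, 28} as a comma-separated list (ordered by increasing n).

6, 6, 4, 4, 6

d|12:{1,2,3,4,6,12}  Σf=1+1+1+1+1+1=6
n=20: 1·20 2·10 4·5 5·4 10·2 20·1  f→[1+1+1+1+1+1]=6
[q^21] f(21)=1,f(7)=1,f(3)=1,f(1)=1 ⇒ 4
d|26:{1,2,13,26}  Σf=1+1+1+1=4
[q^28] f(28)=1,f(14)=1,f(7)=1,f(4)=1,f(2)=1,f(1)=1 ⇒ 6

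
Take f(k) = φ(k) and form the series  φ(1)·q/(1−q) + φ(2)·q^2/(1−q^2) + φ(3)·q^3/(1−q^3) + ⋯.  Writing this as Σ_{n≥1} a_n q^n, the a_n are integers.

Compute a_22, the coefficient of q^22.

n=22: 1·22 2·11 11·2 22·1  φ→[1+1+10+10]=22

a_22 = 22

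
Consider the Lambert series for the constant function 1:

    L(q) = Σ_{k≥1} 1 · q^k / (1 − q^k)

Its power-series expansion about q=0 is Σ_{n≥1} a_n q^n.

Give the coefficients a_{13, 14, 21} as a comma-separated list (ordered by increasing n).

q^13  k|13↦f(k): 1:1 13:1  a_13=2
d|14:{14,7,2,1}  Σf=1+1+1+1=4
q^21  k|21↦f(k): 1:1 3:1 7:1 21:1  a_21=4

2, 4, 4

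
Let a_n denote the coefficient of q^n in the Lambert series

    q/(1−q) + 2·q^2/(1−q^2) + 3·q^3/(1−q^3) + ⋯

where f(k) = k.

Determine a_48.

q^48  k|48↦f(k): 1:1 2:2 3:3 4:4 6:6 8:8 12:12 16:16 24:24 48:48  a_48=124

a_48 = 124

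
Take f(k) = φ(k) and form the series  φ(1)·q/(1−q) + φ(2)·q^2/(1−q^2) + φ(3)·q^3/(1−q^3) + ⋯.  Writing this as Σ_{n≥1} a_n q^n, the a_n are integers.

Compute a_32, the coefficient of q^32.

d|32:{1,2,4,8,16,32}  Σφ=1+1+2+4+8+16=32

a_32 = 32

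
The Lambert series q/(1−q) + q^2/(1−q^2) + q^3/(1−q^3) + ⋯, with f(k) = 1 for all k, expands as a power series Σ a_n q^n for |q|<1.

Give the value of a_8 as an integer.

a_8 = 4

n=8: 8·1 4·2 2·4 1·8  f→[1+1+1+1]=4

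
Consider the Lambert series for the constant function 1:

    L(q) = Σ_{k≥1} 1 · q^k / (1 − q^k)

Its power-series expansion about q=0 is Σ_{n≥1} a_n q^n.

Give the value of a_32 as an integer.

a_32 = 6

q^32  k|32↦f(k): 32:1 16:1 8:1 4:1 2:1 1:1  a_32=6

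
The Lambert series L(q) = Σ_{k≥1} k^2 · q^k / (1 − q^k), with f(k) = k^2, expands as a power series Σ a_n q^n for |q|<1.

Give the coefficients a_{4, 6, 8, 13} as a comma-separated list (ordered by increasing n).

21, 50, 85, 170

d|4:{4,2,1}  Σf=16+4+1=21
n=6: 6·1 3·2 2·3 1·6  f→[36+9+4+1]=50
[q^8] f(8)=64,f(4)=16,f(2)=4,f(1)=1 ⇒ 85
n=13: 13·1 1·13  f→[169+1]=170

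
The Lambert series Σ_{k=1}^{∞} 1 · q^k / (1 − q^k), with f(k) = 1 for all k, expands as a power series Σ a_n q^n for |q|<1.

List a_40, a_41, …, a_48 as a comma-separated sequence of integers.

8, 2, 8, 2, 6, 6, 4, 2, 10

n=40: 40·1 20·2 10·4 8·5 5·8 4·10 2·20 1·40  f→[1+1+1+1+1+1+1+1]=8
d|41:{1,41}  Σf=1+1=2
d|42:{1,2,3,6,7,14,21,42}  Σf=1+1+1+1+1+1+1+1=8
q^43  k|43↦f(k): 1:1 43:1  a_43=2
[q^44] f(44)=1,f(22)=1,f(11)=1,f(4)=1,f(2)=1,f(1)=1 ⇒ 6
d|45:{1,3,5,9,15,45}  Σf=1+1+1+1+1+1=6
d|46:{1,2,23,46}  Σf=1+1+1+1=4
n=47: 1·47 47·1  f→[1+1]=2
q^48  k|48↦f(k): 1:1 2:1 3:1 4:1 6:1 8:1 12:1 16:1 24:1 48:1  a_48=10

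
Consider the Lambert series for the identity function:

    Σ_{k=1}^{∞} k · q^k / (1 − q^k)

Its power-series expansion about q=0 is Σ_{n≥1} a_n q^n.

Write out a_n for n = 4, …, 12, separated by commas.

n=4: 1·4 2·2 4·1  f→[1+2+4]=7
[q^5] f(1)=1,f(5)=5 ⇒ 6
d|6:{6,3,2,1}  Σf=6+3+2+1=12
q^7  k|7↦f(k): 7:7 1:1  a_7=8
[q^8] f(8)=8,f(4)=4,f(2)=2,f(1)=1 ⇒ 15
d|9:{9,3,1}  Σf=9+3+1=13
q^10  k|10↦f(k): 1:1 2:2 5:5 10:10  a_10=18
q^11  k|11↦f(k): 11:11 1:1  a_11=12
[q^12] f(1)=1,f(2)=2,f(3)=3,f(4)=4,f(6)=6,f(12)=12 ⇒ 28

7, 6, 12, 8, 15, 13, 18, 12, 28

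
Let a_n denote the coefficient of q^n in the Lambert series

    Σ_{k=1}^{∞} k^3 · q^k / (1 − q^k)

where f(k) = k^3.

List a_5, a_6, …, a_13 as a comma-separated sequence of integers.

q^5  k|5↦f(k): 5:125 1:1  a_5=126
d|6:{6,3,2,1}  Σf=216+27+8+1=252
d|7:{7,1}  Σf=343+1=344
q^8  k|8↦f(k): 8:512 4:64 2:8 1:1  a_8=585
d|9:{9,3,1}  Σf=729+27+1=757
n=10: 1·10 2·5 5·2 10·1  f→[1+8+125+1000]=1134
[q^11] f(1)=1,f(11)=1331 ⇒ 1332
d|12:{1,2,3,4,6,12}  Σf=1+8+27+64+216+1728=2044
[q^13] f(1)=1,f(13)=2197 ⇒ 2198

126, 252, 344, 585, 757, 1134, 1332, 2044, 2198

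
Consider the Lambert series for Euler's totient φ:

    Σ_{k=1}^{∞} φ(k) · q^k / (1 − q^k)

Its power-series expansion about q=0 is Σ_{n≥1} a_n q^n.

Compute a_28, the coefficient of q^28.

n=28: 1·28 2·14 4·7 7·4 14·2 28·1  φ→[1+1+2+6+6+12]=28

a_28 = 28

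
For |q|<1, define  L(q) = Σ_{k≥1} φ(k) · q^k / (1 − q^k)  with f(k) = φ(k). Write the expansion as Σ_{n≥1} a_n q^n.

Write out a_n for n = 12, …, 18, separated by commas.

q^12  k|12↦φ(k): 12:4 6:2 4:2 3:2 2:1 1:1  a_12=12
n=13: 13·1 1·13  φ→[12+1]=13
d|14:{1,2,7,14}  Σφ=1+1+6+6=14
q^15  k|15↦φ(k): 15:8 5:4 3:2 1:1  a_15=15
d|16:{16,8,4,2,1}  Σφ=8+4+2+1+1=16
[q^17] φ(1)=1,φ(17)=16 ⇒ 17
q^18  k|18↦φ(k): 1:1 2:1 3:2 6:2 9:6 18:6  a_18=18

12, 13, 14, 15, 16, 17, 18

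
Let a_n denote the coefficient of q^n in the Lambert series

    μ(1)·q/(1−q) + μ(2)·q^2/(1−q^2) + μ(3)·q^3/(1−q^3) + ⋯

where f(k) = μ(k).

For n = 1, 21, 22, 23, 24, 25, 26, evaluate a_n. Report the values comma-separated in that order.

1, 0, 0, 0, 0, 0, 0

q^1  k|1↦μ(k): 1:1  a_1=1
q^21  k|21↦μ(k): 21:1 7:-1 3:-1 1:1  a_21=0
[q^22] μ(1)=1,μ(2)=-1,μ(11)=-1,μ(22)=1 ⇒ 0
q^23  k|23↦μ(k): 1:1 23:-1  a_23=0
[q^24] μ(24)=0,μ(12)=0,μ(8)=0,μ(6)=1,μ(4)=0,μ(3)=-1,μ(2)=-1,μ(1)=1 ⇒ 0
n=25: 25·1 5·5 1·25  μ→[0+(-1)+1]=0
[q^26] μ(26)=1,μ(13)=-1,μ(2)=-1,μ(1)=1 ⇒ 0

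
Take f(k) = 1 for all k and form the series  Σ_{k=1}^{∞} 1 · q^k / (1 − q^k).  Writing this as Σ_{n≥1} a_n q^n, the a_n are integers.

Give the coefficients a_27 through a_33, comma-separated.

d|27:{27,9,3,1}  Σf=1+1+1+1=4
q^28  k|28↦f(k): 28:1 14:1 7:1 4:1 2:1 1:1  a_28=6
d|29:{1,29}  Σf=1+1=2
d|30:{1,2,3,5,6,10,15,30}  Σf=1+1+1+1+1+1+1+1=8
n=31: 1·31 31·1  f→[1+1]=2
q^32  k|32↦f(k): 32:1 16:1 8:1 4:1 2:1 1:1  a_32=6
[q^33] f(1)=1,f(3)=1,f(11)=1,f(33)=1 ⇒ 4

4, 6, 2, 8, 2, 6, 4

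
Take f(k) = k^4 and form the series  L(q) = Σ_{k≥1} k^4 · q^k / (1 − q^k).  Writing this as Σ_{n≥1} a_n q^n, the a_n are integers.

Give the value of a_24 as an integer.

a_24 = 358258

q^24  k|24↦f(k): 1:1 2:16 3:81 4:256 6:1296 8:4096 12:20736 24:331776  a_24=358258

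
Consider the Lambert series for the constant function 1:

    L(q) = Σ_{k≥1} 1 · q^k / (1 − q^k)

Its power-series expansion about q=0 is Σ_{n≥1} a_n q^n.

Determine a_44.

[q^44] f(1)=1,f(2)=1,f(4)=1,f(11)=1,f(22)=1,f(44)=1 ⇒ 6

a_44 = 6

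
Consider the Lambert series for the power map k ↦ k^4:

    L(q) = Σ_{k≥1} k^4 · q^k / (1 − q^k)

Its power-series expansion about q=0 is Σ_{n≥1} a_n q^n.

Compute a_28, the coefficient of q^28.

a_28 = 655746

q^28  k|28↦f(k): 28:614656 14:38416 7:2401 4:256 2:16 1:1  a_28=655746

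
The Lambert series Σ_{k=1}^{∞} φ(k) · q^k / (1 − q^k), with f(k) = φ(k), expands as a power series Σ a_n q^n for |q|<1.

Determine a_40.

d|40:{40,20,10,8,5,4,2,1}  Σφ=16+8+4+4+4+2+1+1=40

a_40 = 40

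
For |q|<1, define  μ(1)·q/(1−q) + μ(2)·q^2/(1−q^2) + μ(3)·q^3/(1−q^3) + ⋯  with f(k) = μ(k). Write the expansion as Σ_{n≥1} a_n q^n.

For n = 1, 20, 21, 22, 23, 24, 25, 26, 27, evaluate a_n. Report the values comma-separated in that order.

1, 0, 0, 0, 0, 0, 0, 0, 0

d|1:{1}  Σμ=1=1
q^20  k|20↦μ(k): 20:0 10:1 5:-1 4:0 2:-1 1:1  a_20=0
n=21: 21·1 7·3 3·7 1·21  μ→[1+(-1)+(-1)+1]=0
[q^22] μ(22)=1,μ(11)=-1,μ(2)=-1,μ(1)=1 ⇒ 0
n=23: 23·1 1·23  μ→[(-1)+1]=0
d|24:{24,12,8,6,4,3,2,1}  Σμ=0+0+0+1+0+(-1)+(-1)+1=0
q^25  k|25↦μ(k): 25:0 5:-1 1:1  a_25=0
[q^26] μ(1)=1,μ(2)=-1,μ(13)=-1,μ(26)=1 ⇒ 0
q^27  k|27↦μ(k): 27:0 9:0 3:-1 1:1  a_27=0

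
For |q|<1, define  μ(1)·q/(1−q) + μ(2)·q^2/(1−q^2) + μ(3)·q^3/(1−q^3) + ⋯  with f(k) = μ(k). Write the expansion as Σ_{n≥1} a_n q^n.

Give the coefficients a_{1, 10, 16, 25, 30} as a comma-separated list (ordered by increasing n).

[q^1] μ(1)=1 ⇒ 1
n=10: 10·1 5·2 2·5 1·10  μ→[1+(-1)+(-1)+1]=0
[q^16] μ(16)=0,μ(8)=0,μ(4)=0,μ(2)=-1,μ(1)=1 ⇒ 0
d|25:{1,5,25}  Σμ=1+(-1)+0=0
[q^30] μ(1)=1,μ(2)=-1,μ(3)=-1,μ(5)=-1,μ(6)=1,μ(10)=1,μ(15)=1,μ(30)=-1 ⇒ 0

1, 0, 0, 0, 0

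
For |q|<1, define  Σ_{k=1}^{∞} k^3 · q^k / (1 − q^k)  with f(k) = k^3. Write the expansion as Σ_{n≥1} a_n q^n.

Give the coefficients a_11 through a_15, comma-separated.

q^11  k|11↦f(k): 1:1 11:1331  a_11=1332
n=12: 1·12 2·6 3·4 4·3 6·2 12·1  f→[1+8+27+64+216+1728]=2044
q^13  k|13↦f(k): 1:1 13:2197  a_13=2198
n=14: 14·1 7·2 2·7 1·14  f→[2744+343+8+1]=3096
n=15: 15·1 5·3 3·5 1·15  f→[3375+125+27+1]=3528

1332, 2044, 2198, 3096, 3528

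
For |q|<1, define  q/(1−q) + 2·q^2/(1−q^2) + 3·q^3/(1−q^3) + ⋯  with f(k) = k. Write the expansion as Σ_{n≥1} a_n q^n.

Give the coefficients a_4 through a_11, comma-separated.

7, 6, 12, 8, 15, 13, 18, 12

n=4: 1·4 2·2 4·1  f→[1+2+4]=7
n=5: 1·5 5·1  f→[1+5]=6
[q^6] f(6)=6,f(3)=3,f(2)=2,f(1)=1 ⇒ 12
[q^7] f(1)=1,f(7)=7 ⇒ 8
n=8: 1·8 2·4 4·2 8·1  f→[1+2+4+8]=15
n=9: 9·1 3·3 1·9  f→[9+3+1]=13
q^10  k|10↦f(k): 1:1 2:2 5:5 10:10  a_10=18
q^11  k|11↦f(k): 11:11 1:1  a_11=12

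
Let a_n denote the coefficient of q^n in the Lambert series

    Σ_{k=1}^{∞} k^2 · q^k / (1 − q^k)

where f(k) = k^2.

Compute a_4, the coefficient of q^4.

a_4 = 21

d|4:{4,2,1}  Σf=16+4+1=21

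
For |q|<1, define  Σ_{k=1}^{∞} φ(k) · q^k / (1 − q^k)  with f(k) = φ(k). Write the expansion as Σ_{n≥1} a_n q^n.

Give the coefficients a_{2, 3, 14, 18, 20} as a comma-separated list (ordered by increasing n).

d|2:{2,1}  Σφ=1+1=2
[q^3] φ(3)=2,φ(1)=1 ⇒ 3
n=14: 14·1 7·2 2·7 1·14  φ→[6+6+1+1]=14
q^18  k|18↦φ(k): 1:1 2:1 3:2 6:2 9:6 18:6  a_18=18
n=20: 20·1 10·2 5·4 4·5 2·10 1·20  φ→[8+4+4+2+1+1]=20

2, 3, 14, 18, 20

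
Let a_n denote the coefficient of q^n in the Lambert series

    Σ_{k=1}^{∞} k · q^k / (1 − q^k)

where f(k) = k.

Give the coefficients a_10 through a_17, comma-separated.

q^10  k|10↦f(k): 10:10 5:5 2:2 1:1  a_10=18
[q^11] f(1)=1,f(11)=11 ⇒ 12
d|12:{12,6,4,3,2,1}  Σf=12+6+4+3+2+1=28
q^13  k|13↦f(k): 1:1 13:13  a_13=14
d|14:{1,2,7,14}  Σf=1+2+7+14=24
d|15:{1,3,5,15}  Σf=1+3+5+15=24
d|16:{1,2,4,8,16}  Σf=1+2+4+8+16=31
d|17:{17,1}  Σf=17+1=18

18, 12, 28, 14, 24, 24, 31, 18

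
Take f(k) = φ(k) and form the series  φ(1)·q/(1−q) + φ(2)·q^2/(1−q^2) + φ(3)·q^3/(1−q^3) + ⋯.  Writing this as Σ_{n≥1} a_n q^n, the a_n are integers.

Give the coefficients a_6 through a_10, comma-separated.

q^6  k|6↦φ(k): 6:2 3:2 2:1 1:1  a_6=6
n=7: 7·1 1·7  φ→[6+1]=7
d|8:{1,2,4,8}  Σφ=1+1+2+4=8
n=9: 9·1 3·3 1·9  φ→[6+2+1]=9
q^10  k|10↦φ(k): 10:4 5:4 2:1 1:1  a_10=10

6, 7, 8, 9, 10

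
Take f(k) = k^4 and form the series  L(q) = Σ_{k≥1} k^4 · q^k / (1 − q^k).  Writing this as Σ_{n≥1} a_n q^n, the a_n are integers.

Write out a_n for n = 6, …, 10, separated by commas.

1394, 2402, 4369, 6643, 10642

q^6  k|6↦f(k): 1:1 2:16 3:81 6:1296  a_6=1394
d|7:{1,7}  Σf=1+2401=2402
n=8: 8·1 4·2 2·4 1·8  f→[4096+256+16+1]=4369
q^9  k|9↦f(k): 9:6561 3:81 1:1  a_9=6643
[q^10] f(1)=1,f(2)=16,f(5)=625,f(10)=10000 ⇒ 10642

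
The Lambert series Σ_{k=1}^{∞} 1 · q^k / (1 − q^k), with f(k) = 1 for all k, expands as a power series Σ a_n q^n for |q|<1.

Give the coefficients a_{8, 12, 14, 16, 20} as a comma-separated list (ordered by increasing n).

d|8:{1,2,4,8}  Σf=1+1+1+1=4
q^12  k|12↦f(k): 12:1 6:1 4:1 3:1 2:1 1:1  a_12=6
[q^14] f(1)=1,f(2)=1,f(7)=1,f(14)=1 ⇒ 4
q^16  k|16↦f(k): 1:1 2:1 4:1 8:1 16:1  a_16=5
q^20  k|20↦f(k): 20:1 10:1 5:1 4:1 2:1 1:1  a_20=6

4, 6, 4, 5, 6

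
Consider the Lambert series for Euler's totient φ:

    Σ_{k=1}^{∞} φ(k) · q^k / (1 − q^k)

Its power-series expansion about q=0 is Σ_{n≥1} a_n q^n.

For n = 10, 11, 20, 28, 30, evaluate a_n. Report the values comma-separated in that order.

q^10  k|10↦φ(k): 1:1 2:1 5:4 10:4  a_10=10
[q^11] φ(11)=10,φ(1)=1 ⇒ 11
q^20  k|20↦φ(k): 20:8 10:4 5:4 4:2 2:1 1:1  a_20=20
[q^28] φ(28)=12,φ(14)=6,φ(7)=6,φ(4)=2,φ(2)=1,φ(1)=1 ⇒ 28
n=30: 30·1 15·2 10·3 6·5 5·6 3·10 2·15 1·30  φ→[8+8+4+2+4+2+1+1]=30

10, 11, 20, 28, 30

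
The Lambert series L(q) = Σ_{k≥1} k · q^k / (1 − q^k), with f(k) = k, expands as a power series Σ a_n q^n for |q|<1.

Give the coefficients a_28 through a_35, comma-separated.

56, 30, 72, 32, 63, 48, 54, 48

d|28:{1,2,4,7,14,28}  Σf=1+2+4+7+14+28=56
[q^29] f(29)=29,f(1)=1 ⇒ 30
d|30:{30,15,10,6,5,3,2,1}  Σf=30+15+10+6+5+3+2+1=72
n=31: 1·31 31·1  f→[1+31]=32
[q^32] f(32)=32,f(16)=16,f(8)=8,f(4)=4,f(2)=2,f(1)=1 ⇒ 63
[q^33] f(1)=1,f(3)=3,f(11)=11,f(33)=33 ⇒ 48
d|34:{34,17,2,1}  Σf=34+17+2+1=54
q^35  k|35↦f(k): 1:1 5:5 7:7 35:35  a_35=48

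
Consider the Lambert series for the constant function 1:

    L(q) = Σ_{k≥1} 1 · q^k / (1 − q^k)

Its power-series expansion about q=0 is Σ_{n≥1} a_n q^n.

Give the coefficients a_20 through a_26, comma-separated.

6, 4, 4, 2, 8, 3, 4

[q^20] f(1)=1,f(2)=1,f(4)=1,f(5)=1,f(10)=1,f(20)=1 ⇒ 6
[q^21] f(21)=1,f(7)=1,f(3)=1,f(1)=1 ⇒ 4
n=22: 1·22 2·11 11·2 22·1  f→[1+1+1+1]=4
n=23: 1·23 23·1  f→[1+1]=2
q^24  k|24↦f(k): 24:1 12:1 8:1 6:1 4:1 3:1 2:1 1:1  a_24=8
[q^25] f(1)=1,f(5)=1,f(25)=1 ⇒ 3
n=26: 26·1 13·2 2·13 1·26  f→[1+1+1+1]=4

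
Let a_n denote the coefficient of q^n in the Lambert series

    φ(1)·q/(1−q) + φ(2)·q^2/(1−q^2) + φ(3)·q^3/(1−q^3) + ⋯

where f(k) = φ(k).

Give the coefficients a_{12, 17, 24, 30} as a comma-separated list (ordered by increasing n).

d|12:{12,6,4,3,2,1}  Σφ=4+2+2+2+1+1=12
n=17: 17·1 1·17  φ→[16+1]=17
[q^24] φ(24)=8,φ(12)=4,φ(8)=4,φ(6)=2,φ(4)=2,φ(3)=2,φ(2)=1,φ(1)=1 ⇒ 24
q^30  k|30↦φ(k): 1:1 2:1 3:2 5:4 6:2 10:4 15:8 30:8  a_30=30

12, 17, 24, 30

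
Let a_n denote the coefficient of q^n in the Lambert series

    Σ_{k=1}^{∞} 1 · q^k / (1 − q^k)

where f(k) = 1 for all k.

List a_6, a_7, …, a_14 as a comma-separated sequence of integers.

4, 2, 4, 3, 4, 2, 6, 2, 4

d|6:{1,2,3,6}  Σf=1+1+1+1=4
q^7  k|7↦f(k): 7:1 1:1  a_7=2
n=8: 8·1 4·2 2·4 1·8  f→[1+1+1+1]=4
n=9: 1·9 3·3 9·1  f→[1+1+1]=3
q^10  k|10↦f(k): 1:1 2:1 5:1 10:1  a_10=4
q^11  k|11↦f(k): 1:1 11:1  a_11=2
q^12  k|12↦f(k): 12:1 6:1 4:1 3:1 2:1 1:1  a_12=6
n=13: 13·1 1·13  f→[1+1]=2
q^14  k|14↦f(k): 14:1 7:1 2:1 1:1  a_14=4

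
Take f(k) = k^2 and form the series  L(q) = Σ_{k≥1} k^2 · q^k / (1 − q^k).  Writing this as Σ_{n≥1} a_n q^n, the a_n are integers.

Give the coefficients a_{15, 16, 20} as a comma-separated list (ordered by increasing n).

q^15  k|15↦f(k): 1:1 3:9 5:25 15:225  a_15=260
n=16: 16·1 8·2 4·4 2·8 1·16  f→[256+64+16+4+1]=341
d|20:{20,10,5,4,2,1}  Σf=400+100+25+16+4+1=546

260, 341, 546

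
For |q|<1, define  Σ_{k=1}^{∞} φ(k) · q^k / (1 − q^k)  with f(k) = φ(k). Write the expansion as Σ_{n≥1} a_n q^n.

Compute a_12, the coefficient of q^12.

n=12: 12·1 6·2 4·3 3·4 2·6 1·12  φ→[4+2+2+2+1+1]=12

a_12 = 12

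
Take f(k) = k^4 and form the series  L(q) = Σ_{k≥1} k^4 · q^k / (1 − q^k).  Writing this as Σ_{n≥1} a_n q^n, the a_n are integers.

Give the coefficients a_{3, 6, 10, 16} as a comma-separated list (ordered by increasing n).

82, 1394, 10642, 69905

n=3: 3·1 1·3  f→[81+1]=82
q^6  k|6↦f(k): 1:1 2:16 3:81 6:1296  a_6=1394
[q^10] f(1)=1,f(2)=16,f(5)=625,f(10)=10000 ⇒ 10642
d|16:{16,8,4,2,1}  Σf=65536+4096+256+16+1=69905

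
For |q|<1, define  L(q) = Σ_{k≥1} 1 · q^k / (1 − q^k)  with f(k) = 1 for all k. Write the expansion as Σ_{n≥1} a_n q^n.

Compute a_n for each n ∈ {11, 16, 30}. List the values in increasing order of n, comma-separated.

q^11  k|11↦f(k): 1:1 11:1  a_11=2
q^16  k|16↦f(k): 16:1 8:1 4:1 2:1 1:1  a_16=5
d|30:{1,2,3,5,6,10,15,30}  Σf=1+1+1+1+1+1+1+1=8

2, 5, 8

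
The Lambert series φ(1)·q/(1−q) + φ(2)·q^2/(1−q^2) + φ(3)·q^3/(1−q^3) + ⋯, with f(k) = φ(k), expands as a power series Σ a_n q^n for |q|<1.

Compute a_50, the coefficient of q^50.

d|50:{1,2,5,10,25,50}  Σφ=1+1+4+4+20+20=50

a_50 = 50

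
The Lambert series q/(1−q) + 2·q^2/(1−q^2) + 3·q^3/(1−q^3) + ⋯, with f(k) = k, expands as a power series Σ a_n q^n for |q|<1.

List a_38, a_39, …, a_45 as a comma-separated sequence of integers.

d|38:{38,19,2,1}  Σf=38+19+2+1=60
d|39:{1,3,13,39}  Σf=1+3+13+39=56
n=40: 1·40 2·20 4·10 5·8 8·5 10·4 20·2 40·1  f→[1+2+4+5+8+10+20+40]=90
q^41  k|41↦f(k): 41:41 1:1  a_41=42
[q^42] f(42)=42,f(21)=21,f(14)=14,f(7)=7,f(6)=6,f(3)=3,f(2)=2,f(1)=1 ⇒ 96
[q^43] f(1)=1,f(43)=43 ⇒ 44
[q^44] f(44)=44,f(22)=22,f(11)=11,f(4)=4,f(2)=2,f(1)=1 ⇒ 84
n=45: 1·45 3·15 5·9 9·5 15·3 45·1  f→[1+3+5+9+15+45]=78

60, 56, 90, 42, 96, 44, 84, 78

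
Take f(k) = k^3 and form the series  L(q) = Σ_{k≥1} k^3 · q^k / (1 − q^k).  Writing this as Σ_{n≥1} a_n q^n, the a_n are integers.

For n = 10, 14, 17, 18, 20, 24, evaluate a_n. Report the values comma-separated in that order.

q^10  k|10↦f(k): 10:1000 5:125 2:8 1:1  a_10=1134
[q^14] f(1)=1,f(2)=8,f(7)=343,f(14)=2744 ⇒ 3096
q^17  k|17↦f(k): 17:4913 1:1  a_17=4914
q^18  k|18↦f(k): 1:1 2:8 3:27 6:216 9:729 18:5832  a_18=6813
q^20  k|20↦f(k): 1:1 2:8 4:64 5:125 10:1000 20:8000  a_20=9198
q^24  k|24↦f(k): 24:13824 12:1728 8:512 6:216 4:64 3:27 2:8 1:1  a_24=16380

1134, 3096, 4914, 6813, 9198, 16380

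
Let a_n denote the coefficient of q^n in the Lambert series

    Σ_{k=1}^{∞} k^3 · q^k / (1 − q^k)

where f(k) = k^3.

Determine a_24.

a_24 = 16380

d|24:{1,2,3,4,6,8,12,24}  Σf=1+8+27+64+216+512+1728+13824=16380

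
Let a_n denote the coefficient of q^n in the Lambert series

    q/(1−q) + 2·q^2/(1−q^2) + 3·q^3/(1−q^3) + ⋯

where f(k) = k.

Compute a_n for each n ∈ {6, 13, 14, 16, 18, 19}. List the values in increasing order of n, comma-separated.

q^6  k|6↦f(k): 6:6 3:3 2:2 1:1  a_6=12
q^13  k|13↦f(k): 1:1 13:13  a_13=14
q^14  k|14↦f(k): 14:14 7:7 2:2 1:1  a_14=24
d|16:{16,8,4,2,1}  Σf=16+8+4+2+1=31
[q^18] f(18)=18,f(9)=9,f(6)=6,f(3)=3,f(2)=2,f(1)=1 ⇒ 39
[q^19] f(19)=19,f(1)=1 ⇒ 20

12, 14, 24, 31, 39, 20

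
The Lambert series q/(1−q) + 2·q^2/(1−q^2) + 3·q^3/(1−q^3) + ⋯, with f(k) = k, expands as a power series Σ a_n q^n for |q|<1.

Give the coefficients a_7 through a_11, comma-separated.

8, 15, 13, 18, 12

[q^7] f(7)=7,f(1)=1 ⇒ 8
[q^8] f(8)=8,f(4)=4,f(2)=2,f(1)=1 ⇒ 15
d|9:{9,3,1}  Σf=9+3+1=13
[q^10] f(10)=10,f(5)=5,f(2)=2,f(1)=1 ⇒ 18
[q^11] f(1)=1,f(11)=11 ⇒ 12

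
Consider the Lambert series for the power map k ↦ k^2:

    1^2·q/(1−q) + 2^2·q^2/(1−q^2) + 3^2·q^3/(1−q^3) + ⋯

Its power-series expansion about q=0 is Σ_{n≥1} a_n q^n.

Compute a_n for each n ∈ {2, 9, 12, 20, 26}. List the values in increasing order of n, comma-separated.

d|2:{1,2}  Σf=1+4=5
n=9: 9·1 3·3 1·9  f→[81+9+1]=91
d|12:{1,2,3,4,6,12}  Σf=1+4+9+16+36+144=210
q^20  k|20↦f(k): 20:400 10:100 5:25 4:16 2:4 1:1  a_20=546
[q^26] f(1)=1,f(2)=4,f(13)=169,f(26)=676 ⇒ 850

5, 91, 210, 546, 850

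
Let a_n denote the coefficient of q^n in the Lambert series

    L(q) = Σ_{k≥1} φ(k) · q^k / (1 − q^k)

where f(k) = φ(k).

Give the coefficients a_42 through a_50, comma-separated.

[q^42] φ(42)=12,φ(21)=12,φ(14)=6,φ(7)=6,φ(6)=2,φ(3)=2,φ(2)=1,φ(1)=1 ⇒ 42
q^43  k|43↦φ(k): 1:1 43:42  a_43=43
q^44  k|44↦φ(k): 1:1 2:1 4:2 11:10 22:10 44:20  a_44=44
[q^45] φ(1)=1,φ(3)=2,φ(5)=4,φ(9)=6,φ(15)=8,φ(45)=24 ⇒ 45
q^46  k|46↦φ(k): 1:1 2:1 23:22 46:22  a_46=46
d|47:{1,47}  Σφ=1+46=47
[q^48] φ(1)=1,φ(2)=1,φ(3)=2,φ(4)=2,φ(6)=2,φ(8)=4,φ(12)=4,φ(16)=8,φ(24)=8,φ(48)=16 ⇒ 48
q^49  k|49↦φ(k): 49:42 7:6 1:1  a_49=49
n=50: 50·1 25·2 10·5 5·10 2·25 1·50  φ→[20+20+4+4+1+1]=50

42, 43, 44, 45, 46, 47, 48, 49, 50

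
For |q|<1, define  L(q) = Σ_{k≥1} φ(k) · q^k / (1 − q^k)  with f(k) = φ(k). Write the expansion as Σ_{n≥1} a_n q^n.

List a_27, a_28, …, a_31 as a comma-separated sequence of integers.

d|27:{27,9,3,1}  Σφ=18+6+2+1=27
n=28: 1·28 2·14 4·7 7·4 14·2 28·1  φ→[1+1+2+6+6+12]=28
[q^29] φ(29)=28,φ(1)=1 ⇒ 29
d|30:{30,15,10,6,5,3,2,1}  Σφ=8+8+4+2+4+2+1+1=30
[q^31] φ(1)=1,φ(31)=30 ⇒ 31

27, 28, 29, 30, 31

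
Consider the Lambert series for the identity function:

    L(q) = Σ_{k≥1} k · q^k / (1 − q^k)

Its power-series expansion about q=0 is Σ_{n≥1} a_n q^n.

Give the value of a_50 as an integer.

n=50: 1·50 2·25 5·10 10·5 25·2 50·1  f→[1+2+5+10+25+50]=93

a_50 = 93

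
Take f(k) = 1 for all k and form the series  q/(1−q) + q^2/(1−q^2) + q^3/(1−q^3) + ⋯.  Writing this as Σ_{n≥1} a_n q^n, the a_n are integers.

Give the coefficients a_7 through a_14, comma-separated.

2, 4, 3, 4, 2, 6, 2, 4

q^7  k|7↦f(k): 7:1 1:1  a_7=2
n=8: 1·8 2·4 4·2 8·1  f→[1+1+1+1]=4
q^9  k|9↦f(k): 1:1 3:1 9:1  a_9=3
[q^10] f(10)=1,f(5)=1,f(2)=1,f(1)=1 ⇒ 4
d|11:{1,11}  Σf=1+1=2
[q^12] f(12)=1,f(6)=1,f(4)=1,f(3)=1,f(2)=1,f(1)=1 ⇒ 6
q^13  k|13↦f(k): 13:1 1:1  a_13=2
d|14:{14,7,2,1}  Σf=1+1+1+1=4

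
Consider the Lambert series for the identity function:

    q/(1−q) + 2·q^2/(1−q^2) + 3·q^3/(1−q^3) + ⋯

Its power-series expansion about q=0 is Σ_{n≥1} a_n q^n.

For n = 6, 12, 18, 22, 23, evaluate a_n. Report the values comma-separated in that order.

12, 28, 39, 36, 24

[q^6] f(1)=1,f(2)=2,f(3)=3,f(6)=6 ⇒ 12
[q^12] f(1)=1,f(2)=2,f(3)=3,f(4)=4,f(6)=6,f(12)=12 ⇒ 28
n=18: 1·18 2·9 3·6 6·3 9·2 18·1  f→[1+2+3+6+9+18]=39
n=22: 22·1 11·2 2·11 1·22  f→[22+11+2+1]=36
n=23: 23·1 1·23  f→[23+1]=24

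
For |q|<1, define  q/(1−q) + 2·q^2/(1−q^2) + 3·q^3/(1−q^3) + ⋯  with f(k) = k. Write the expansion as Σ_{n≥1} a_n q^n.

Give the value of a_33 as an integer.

a_33 = 48

[q^33] f(33)=33,f(11)=11,f(3)=3,f(1)=1 ⇒ 48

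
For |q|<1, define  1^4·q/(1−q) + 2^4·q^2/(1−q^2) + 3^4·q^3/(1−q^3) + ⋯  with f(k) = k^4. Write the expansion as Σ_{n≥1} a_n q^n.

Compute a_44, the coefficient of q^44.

a_44 = 3997266

q^44  k|44↦f(k): 1:1 2:16 4:256 11:14641 22:234256 44:3748096  a_44=3997266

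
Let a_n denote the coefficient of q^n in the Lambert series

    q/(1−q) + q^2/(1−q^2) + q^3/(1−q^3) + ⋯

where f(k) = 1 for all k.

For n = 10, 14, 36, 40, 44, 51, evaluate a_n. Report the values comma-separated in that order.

4, 4, 9, 8, 6, 4

n=10: 10·1 5·2 2·5 1·10  f→[1+1+1+1]=4
d|14:{1,2,7,14}  Σf=1+1+1+1=4
q^36  k|36↦f(k): 36:1 18:1 12:1 9:1 6:1 4:1 3:1 2:1 1:1  a_36=9
[q^40] f(40)=1,f(20)=1,f(10)=1,f(8)=1,f(5)=1,f(4)=1,f(2)=1,f(1)=1 ⇒ 8
n=44: 1·44 2·22 4·11 11·4 22·2 44·1  f→[1+1+1+1+1+1]=6
n=51: 1·51 3·17 17·3 51·1  f→[1+1+1+1]=4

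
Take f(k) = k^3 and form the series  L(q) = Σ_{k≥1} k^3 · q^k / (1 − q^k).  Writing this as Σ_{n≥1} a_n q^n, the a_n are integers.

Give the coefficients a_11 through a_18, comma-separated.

d|11:{1,11}  Σf=1+1331=1332
q^12  k|12↦f(k): 1:1 2:8 3:27 4:64 6:216 12:1728  a_12=2044
d|13:{1,13}  Σf=1+2197=2198
n=14: 14·1 7·2 2·7 1·14  f→[2744+343+8+1]=3096
d|15:{15,5,3,1}  Σf=3375+125+27+1=3528
q^16  k|16↦f(k): 16:4096 8:512 4:64 2:8 1:1  a_16=4681
n=17: 17·1 1·17  f→[4913+1]=4914
q^18  k|18↦f(k): 1:1 2:8 3:27 6:216 9:729 18:5832  a_18=6813

1332, 2044, 2198, 3096, 3528, 4681, 4914, 6813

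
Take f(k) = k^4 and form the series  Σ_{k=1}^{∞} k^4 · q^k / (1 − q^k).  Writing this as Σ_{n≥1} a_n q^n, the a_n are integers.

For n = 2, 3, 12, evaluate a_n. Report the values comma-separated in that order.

17, 82, 22386

n=2: 2·1 1·2  f→[16+1]=17
n=3: 1·3 3·1  f→[1+81]=82
q^12  k|12↦f(k): 1:1 2:16 3:81 4:256 6:1296 12:20736  a_12=22386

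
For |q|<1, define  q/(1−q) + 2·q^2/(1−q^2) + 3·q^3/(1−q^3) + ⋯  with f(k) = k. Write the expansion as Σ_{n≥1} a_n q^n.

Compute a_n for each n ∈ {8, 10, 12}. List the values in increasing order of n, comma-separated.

d|8:{1,2,4,8}  Σf=1+2+4+8=15
[q^10] f(10)=10,f(5)=5,f(2)=2,f(1)=1 ⇒ 18
n=12: 1·12 2·6 3·4 4·3 6·2 12·1  f→[1+2+3+4+6+12]=28

15, 18, 28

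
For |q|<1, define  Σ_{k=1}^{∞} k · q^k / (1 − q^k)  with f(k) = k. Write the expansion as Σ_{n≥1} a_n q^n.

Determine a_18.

a_18 = 39

d|18:{1,2,3,6,9,18}  Σf=1+2+3+6+9+18=39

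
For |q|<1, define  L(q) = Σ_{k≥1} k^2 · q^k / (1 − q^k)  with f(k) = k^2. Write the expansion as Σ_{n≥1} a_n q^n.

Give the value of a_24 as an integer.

q^24  k|24↦f(k): 24:576 12:144 8:64 6:36 4:16 3:9 2:4 1:1  a_24=850

a_24 = 850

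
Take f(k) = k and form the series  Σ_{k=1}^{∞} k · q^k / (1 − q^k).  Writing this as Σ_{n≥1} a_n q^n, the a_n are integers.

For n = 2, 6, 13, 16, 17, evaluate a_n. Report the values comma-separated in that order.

d|2:{1,2}  Σf=1+2=3
n=6: 1·6 2·3 3·2 6·1  f→[1+2+3+6]=12
n=13: 1·13 13·1  f→[1+13]=14
d|16:{1,2,4,8,16}  Σf=1+2+4+8+16=31
n=17: 1·17 17·1  f→[1+17]=18

3, 12, 14, 31, 18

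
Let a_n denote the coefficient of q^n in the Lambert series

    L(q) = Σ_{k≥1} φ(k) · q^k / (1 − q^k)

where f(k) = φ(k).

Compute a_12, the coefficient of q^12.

[q^12] φ(12)=4,φ(6)=2,φ(4)=2,φ(3)=2,φ(2)=1,φ(1)=1 ⇒ 12

a_12 = 12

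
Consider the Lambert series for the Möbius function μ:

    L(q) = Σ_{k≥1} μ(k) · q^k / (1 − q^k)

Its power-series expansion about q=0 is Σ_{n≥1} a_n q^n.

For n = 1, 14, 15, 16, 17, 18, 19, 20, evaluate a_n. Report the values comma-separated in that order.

d|1:{1}  Σμ=1=1
n=14: 14·1 7·2 2·7 1·14  μ→[1+(-1)+(-1)+1]=0
n=15: 15·1 5·3 3·5 1·15  μ→[1+(-1)+(-1)+1]=0
d|16:{1,2,4,8,16}  Σμ=1+(-1)+0+0+0=0
q^17  k|17↦μ(k): 17:-1 1:1  a_17=0
q^18  k|18↦μ(k): 1:1 2:-1 3:-1 6:1 9:0 18:0  a_18=0
[q^19] μ(19)=-1,μ(1)=1 ⇒ 0
q^20  k|20↦μ(k): 20:0 10:1 5:-1 4:0 2:-1 1:1  a_20=0

1, 0, 0, 0, 0, 0, 0, 0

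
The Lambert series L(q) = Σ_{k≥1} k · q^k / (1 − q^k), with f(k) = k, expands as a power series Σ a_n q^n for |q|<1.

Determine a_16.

a_16 = 31

q^16  k|16↦f(k): 16:16 8:8 4:4 2:2 1:1  a_16=31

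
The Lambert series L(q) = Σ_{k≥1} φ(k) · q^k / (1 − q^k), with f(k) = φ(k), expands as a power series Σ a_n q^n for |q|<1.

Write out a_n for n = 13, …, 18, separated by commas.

q^13  k|13↦φ(k): 1:1 13:12  a_13=13
q^14  k|14↦φ(k): 14:6 7:6 2:1 1:1  a_14=14
d|15:{1,3,5,15}  Σφ=1+2+4+8=15
d|16:{1,2,4,8,16}  Σφ=1+1+2+4+8=16
n=17: 17·1 1·17  φ→[16+1]=17
d|18:{1,2,3,6,9,18}  Σφ=1+1+2+2+6+6=18

13, 14, 15, 16, 17, 18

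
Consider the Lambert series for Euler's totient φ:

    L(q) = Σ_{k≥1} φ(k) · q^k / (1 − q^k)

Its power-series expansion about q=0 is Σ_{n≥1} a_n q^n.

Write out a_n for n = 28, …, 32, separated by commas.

[q^28] φ(28)=12,φ(14)=6,φ(7)=6,φ(4)=2,φ(2)=1,φ(1)=1 ⇒ 28
n=29: 29·1 1·29  φ→[28+1]=29
d|30:{1,2,3,5,6,10,15,30}  Σφ=1+1+2+4+2+4+8+8=30
[q^31] φ(1)=1,φ(31)=30 ⇒ 31
[q^32] φ(32)=16,φ(16)=8,φ(8)=4,φ(4)=2,φ(2)=1,φ(1)=1 ⇒ 32

28, 29, 30, 31, 32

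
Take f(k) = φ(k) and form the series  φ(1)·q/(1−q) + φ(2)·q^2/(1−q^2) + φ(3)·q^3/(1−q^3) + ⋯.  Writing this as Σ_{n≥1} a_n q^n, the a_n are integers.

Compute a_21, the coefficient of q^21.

q^21  k|21↦φ(k): 21:12 7:6 3:2 1:1  a_21=21

a_21 = 21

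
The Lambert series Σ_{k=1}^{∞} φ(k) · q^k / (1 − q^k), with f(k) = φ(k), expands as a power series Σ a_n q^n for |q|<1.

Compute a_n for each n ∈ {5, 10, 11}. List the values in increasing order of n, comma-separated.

n=5: 1·5 5·1  φ→[1+4]=5
n=10: 1·10 2·5 5·2 10·1  φ→[1+1+4+4]=10
d|11:{1,11}  Σφ=1+10=11

5, 10, 11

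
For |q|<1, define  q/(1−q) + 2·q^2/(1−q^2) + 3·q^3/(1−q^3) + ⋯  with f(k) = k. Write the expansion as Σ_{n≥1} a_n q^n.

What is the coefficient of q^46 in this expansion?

a_46 = 72

n=46: 1·46 2·23 23·2 46·1  f→[1+2+23+46]=72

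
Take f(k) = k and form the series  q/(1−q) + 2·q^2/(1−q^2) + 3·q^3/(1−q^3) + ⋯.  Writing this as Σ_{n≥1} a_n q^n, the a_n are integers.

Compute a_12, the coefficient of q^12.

a_12 = 28

n=12: 1·12 2·6 3·4 4·3 6·2 12·1  f→[1+2+3+4+6+12]=28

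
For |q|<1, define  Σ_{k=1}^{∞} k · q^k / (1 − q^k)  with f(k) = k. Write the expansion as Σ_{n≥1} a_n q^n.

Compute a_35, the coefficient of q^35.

d|35:{1,5,7,35}  Σf=1+5+7+35=48

a_35 = 48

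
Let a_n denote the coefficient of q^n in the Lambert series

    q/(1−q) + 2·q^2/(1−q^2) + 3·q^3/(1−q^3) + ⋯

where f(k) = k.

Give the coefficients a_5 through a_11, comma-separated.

6, 12, 8, 15, 13, 18, 12

[q^5] f(5)=5,f(1)=1 ⇒ 6
n=6: 1·6 2·3 3·2 6·1  f→[1+2+3+6]=12
n=7: 7·1 1·7  f→[7+1]=8
[q^8] f(8)=8,f(4)=4,f(2)=2,f(1)=1 ⇒ 15
[q^9] f(9)=9,f(3)=3,f(1)=1 ⇒ 13
d|10:{10,5,2,1}  Σf=10+5+2+1=18
[q^11] f(1)=1,f(11)=11 ⇒ 12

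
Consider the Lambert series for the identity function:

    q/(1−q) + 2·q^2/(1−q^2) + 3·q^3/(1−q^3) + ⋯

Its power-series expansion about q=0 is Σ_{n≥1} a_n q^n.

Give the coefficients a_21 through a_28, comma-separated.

32, 36, 24, 60, 31, 42, 40, 56

[q^21] f(1)=1,f(3)=3,f(7)=7,f(21)=21 ⇒ 32
[q^22] f(1)=1,f(2)=2,f(11)=11,f(22)=22 ⇒ 36
[q^23] f(1)=1,f(23)=23 ⇒ 24
q^24  k|24↦f(k): 1:1 2:2 3:3 4:4 6:6 8:8 12:12 24:24  a_24=60
n=25: 1·25 5·5 25·1  f→[1+5+25]=31
d|26:{26,13,2,1}  Σf=26+13+2+1=42
n=27: 27·1 9·3 3·9 1·27  f→[27+9+3+1]=40
[q^28] f(28)=28,f(14)=14,f(7)=7,f(4)=4,f(2)=2,f(1)=1 ⇒ 56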